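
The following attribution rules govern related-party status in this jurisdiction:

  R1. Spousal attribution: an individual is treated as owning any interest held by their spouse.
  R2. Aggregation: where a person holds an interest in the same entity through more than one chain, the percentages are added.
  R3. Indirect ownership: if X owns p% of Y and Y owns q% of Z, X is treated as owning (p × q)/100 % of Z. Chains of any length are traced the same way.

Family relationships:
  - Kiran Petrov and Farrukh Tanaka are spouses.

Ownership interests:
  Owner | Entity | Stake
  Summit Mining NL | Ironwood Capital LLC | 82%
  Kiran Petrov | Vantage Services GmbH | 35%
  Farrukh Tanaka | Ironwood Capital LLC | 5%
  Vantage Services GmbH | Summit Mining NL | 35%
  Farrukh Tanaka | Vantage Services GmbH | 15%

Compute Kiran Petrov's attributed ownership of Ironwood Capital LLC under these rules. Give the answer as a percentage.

By spousal attribution (R1), Kiran Petrov is treated as also owning Farrukh Tanaka's interest in Vantage Services GmbH, giving 35% + 15% = 50%.
By spousal attribution (R1), Kiran Petrov is treated as owning Farrukh Tanaka's 5% interest in Ironwood Capital LLC.
Chain via Vantage Services GmbH → Summit Mining NL (R3): 50% × 35% × 82% = 14.35% of Ironwood Capital LLC.
Direct interest in Ironwood Capital LLC: 5%.
Aggregating (R2): 14.35% + 5% = 19.35%.

19.35%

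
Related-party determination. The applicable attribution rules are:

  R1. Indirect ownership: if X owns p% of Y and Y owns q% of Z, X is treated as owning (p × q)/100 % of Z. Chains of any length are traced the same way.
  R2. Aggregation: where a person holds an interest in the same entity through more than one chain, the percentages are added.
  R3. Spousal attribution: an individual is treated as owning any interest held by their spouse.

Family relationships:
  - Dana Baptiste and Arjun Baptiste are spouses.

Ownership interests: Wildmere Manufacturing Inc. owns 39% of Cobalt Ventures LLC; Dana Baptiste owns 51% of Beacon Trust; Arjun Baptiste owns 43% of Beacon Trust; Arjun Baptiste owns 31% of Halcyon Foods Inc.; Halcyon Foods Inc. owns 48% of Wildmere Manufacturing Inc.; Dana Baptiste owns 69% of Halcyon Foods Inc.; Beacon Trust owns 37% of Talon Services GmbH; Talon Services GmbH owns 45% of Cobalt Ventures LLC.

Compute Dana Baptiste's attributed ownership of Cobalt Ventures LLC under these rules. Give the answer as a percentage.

34.371%

By spousal attribution (R3), Dana Baptiste is treated as also owning Arjun Baptiste's interest in Halcyon Foods Inc, giving 69% + 31% = 100%.
By spousal attribution (R3), Dana Baptiste is treated as also owning Arjun Baptiste's interest in Beacon Trust, giving 51% + 43% = 94%.
Chain via Halcyon Foods Inc. → Wildmere Manufacturing Inc. (R1): 100% × 48% × 39% = 18.72% of Cobalt Ventures LLC.
Chain via Beacon Trust → Talon Services GmbH (R1): 94% × 37% × 45% = 15.651% of Cobalt Ventures LLC.
Aggregating (R2): 18.72% + 15.651% = 34.371%.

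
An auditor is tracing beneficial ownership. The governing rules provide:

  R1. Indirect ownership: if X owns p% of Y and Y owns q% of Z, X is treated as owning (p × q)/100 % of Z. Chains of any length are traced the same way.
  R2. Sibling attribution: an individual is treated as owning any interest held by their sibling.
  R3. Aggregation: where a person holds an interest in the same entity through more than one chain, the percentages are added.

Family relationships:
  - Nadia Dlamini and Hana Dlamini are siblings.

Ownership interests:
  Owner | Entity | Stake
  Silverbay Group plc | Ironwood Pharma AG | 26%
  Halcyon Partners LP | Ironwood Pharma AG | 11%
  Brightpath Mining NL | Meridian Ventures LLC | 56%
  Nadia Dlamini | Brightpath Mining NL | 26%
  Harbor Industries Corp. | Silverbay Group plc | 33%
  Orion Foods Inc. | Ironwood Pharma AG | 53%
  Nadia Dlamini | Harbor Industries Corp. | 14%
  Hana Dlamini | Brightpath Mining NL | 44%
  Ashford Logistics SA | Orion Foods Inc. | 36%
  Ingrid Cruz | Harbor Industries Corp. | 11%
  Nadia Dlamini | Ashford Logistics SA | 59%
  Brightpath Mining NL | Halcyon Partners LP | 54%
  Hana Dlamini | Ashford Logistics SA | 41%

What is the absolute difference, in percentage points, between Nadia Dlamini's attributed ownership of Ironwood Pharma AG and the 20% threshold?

By sibling attribution (R2), Nadia Dlamini is treated as also owning Hana Dlamini's interest in Brightpath Mining NL, giving 26% + 44% = 70%.
By sibling attribution (R2), Nadia Dlamini is treated as also owning Hana Dlamini's interest in Ashford Logistics SA, giving 59% + 41% = 100%.
Chain via Brightpath Mining NL → Halcyon Partners LP (R1): 70% × 54% × 11% = 4.158% of Ironwood Pharma AG.
Chain via Ashford Logistics SA → Orion Foods Inc. (R1): 100% × 36% × 53% = 19.08% of Ironwood Pharma AG.
Chain via Harbor Industries Corp. → Silverbay Group plc (R1): 14% × 33% × 26% = 1.2012% of Ironwood Pharma AG.
Aggregating (R3): 4.158% + 19.08% + 1.2012% = 24.4392%.
24.4392% exceeds the 20% threshold by 4.4392 percentage points.

4.4392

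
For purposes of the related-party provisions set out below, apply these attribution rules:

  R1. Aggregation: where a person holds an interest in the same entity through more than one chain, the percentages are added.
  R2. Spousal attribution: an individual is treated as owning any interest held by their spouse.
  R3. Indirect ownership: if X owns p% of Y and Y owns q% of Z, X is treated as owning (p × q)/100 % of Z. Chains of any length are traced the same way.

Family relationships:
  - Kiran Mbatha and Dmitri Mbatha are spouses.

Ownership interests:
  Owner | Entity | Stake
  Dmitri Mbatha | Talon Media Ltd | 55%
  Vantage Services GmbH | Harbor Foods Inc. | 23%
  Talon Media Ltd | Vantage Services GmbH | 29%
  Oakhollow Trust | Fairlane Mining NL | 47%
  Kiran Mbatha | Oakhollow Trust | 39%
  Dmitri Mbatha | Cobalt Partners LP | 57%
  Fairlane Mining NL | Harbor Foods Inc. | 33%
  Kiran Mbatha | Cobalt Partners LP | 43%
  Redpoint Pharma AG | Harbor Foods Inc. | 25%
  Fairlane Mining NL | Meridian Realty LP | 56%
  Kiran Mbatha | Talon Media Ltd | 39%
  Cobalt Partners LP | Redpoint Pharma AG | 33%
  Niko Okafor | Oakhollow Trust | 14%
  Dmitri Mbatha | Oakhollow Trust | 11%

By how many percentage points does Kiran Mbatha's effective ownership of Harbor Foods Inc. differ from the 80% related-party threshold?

57.7252

By spousal attribution (R2), Kiran Mbatha is treated as also owning Dmitri Mbatha's interest in Oakhollow Trust, giving 39% + 11% = 50%.
By spousal attribution (R2), Kiran Mbatha is treated as also owning Dmitri Mbatha's interest in Cobalt Partners LP, giving 43% + 57% = 100%.
By spousal attribution (R2), Kiran Mbatha is treated as also owning Dmitri Mbatha's interest in Talon Media Ltd, giving 39% + 55% = 94%.
Chain via Oakhollow Trust → Fairlane Mining NL (R3): 50% × 47% × 33% = 7.755% of Harbor Foods Inc.
Chain via Cobalt Partners LP → Redpoint Pharma AG (R3): 100% × 33% × 25% = 8.25% of Harbor Foods Inc.
Chain via Talon Media Ltd → Vantage Services GmbH (R3): 94% × 29% × 23% = 6.2698% of Harbor Foods Inc.
Aggregating (R1): 7.755% + 8.25% + 6.2698% = 22.2748%.
22.2748% falls short of the 80% threshold by 57.7252 percentage points.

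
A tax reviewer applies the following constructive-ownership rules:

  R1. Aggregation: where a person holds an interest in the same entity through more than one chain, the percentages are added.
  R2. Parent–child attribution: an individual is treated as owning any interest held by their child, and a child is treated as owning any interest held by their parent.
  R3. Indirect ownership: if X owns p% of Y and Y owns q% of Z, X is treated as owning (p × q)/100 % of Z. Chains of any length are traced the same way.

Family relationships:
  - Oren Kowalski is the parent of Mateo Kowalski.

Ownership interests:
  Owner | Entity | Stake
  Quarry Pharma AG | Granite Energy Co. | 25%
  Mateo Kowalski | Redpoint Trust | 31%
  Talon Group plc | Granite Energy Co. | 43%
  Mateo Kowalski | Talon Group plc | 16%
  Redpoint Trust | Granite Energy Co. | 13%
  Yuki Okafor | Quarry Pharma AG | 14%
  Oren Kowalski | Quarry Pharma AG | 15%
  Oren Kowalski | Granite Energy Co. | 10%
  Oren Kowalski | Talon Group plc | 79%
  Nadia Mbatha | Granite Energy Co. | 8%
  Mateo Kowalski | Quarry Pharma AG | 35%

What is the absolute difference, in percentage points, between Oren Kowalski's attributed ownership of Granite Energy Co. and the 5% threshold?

By parent–child attribution (R2), Oren Kowalski is treated as also owning Mateo Kowalski's interest in Talon Group plc, giving 79% + 16% = 95%.
By parent–child attribution (R2), Oren Kowalski is treated as also owning Mateo Kowalski's interest in Quarry Pharma AG, giving 15% + 35% = 50%.
By parent–child attribution (R2), Oren Kowalski is treated as owning Mateo Kowalski's 31% interest in Redpoint Trust.
Chain via Talon Group plc (R3): 95% × 43% = 40.85% of Granite Energy Co.
Chain via Quarry Pharma AG (R3): 50% × 25% = 12.5% of Granite Energy Co.
Direct interest in Granite Energy Co: 10%.
Chain via Redpoint Trust (R3): 31% × 13% = 4.03% of Granite Energy Co.
Aggregating (R1): 40.85% + 12.5% + 10% + 4.03% = 67.38%.
67.38% exceeds the 5% threshold by 62.38 percentage points.

62.38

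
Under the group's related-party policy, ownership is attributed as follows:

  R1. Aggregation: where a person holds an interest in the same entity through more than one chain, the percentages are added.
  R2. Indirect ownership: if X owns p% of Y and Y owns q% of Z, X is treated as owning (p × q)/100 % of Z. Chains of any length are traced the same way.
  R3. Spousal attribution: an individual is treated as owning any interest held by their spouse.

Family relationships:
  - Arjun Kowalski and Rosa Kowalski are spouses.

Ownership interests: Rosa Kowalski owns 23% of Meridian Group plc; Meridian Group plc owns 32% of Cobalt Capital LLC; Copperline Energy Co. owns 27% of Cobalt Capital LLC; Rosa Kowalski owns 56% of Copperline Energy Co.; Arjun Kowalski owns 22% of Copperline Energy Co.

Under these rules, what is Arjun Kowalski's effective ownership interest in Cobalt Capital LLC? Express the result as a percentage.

By spousal attribution (R3), Arjun Kowalski is treated as also owning Rosa Kowalski's interest in Copperline Energy Co, giving 22% + 56% = 78%.
By spousal attribution (R3), Arjun Kowalski is treated as owning Rosa Kowalski's 23% interest in Meridian Group plc.
Chain via Copperline Energy Co. (R2): 78% × 27% = 21.06% of Cobalt Capital LLC.
Chain via Meridian Group plc (R2): 23% × 32% = 7.36% of Cobalt Capital LLC.
Aggregating (R1): 21.06% + 7.36% = 28.42%.

28.42%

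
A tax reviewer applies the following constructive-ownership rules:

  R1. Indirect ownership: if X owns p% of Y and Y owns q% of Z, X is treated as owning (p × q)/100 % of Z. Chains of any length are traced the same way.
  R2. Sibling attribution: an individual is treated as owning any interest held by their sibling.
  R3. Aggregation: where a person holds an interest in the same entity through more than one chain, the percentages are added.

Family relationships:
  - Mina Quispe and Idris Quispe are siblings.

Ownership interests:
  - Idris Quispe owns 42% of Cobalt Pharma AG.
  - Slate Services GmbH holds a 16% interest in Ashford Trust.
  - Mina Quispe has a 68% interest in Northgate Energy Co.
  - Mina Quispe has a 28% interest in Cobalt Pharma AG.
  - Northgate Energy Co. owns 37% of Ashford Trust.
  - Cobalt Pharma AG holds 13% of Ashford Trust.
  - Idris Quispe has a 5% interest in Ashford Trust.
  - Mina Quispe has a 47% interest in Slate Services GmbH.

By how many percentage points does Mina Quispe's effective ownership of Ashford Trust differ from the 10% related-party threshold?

By sibling attribution (R2), Mina Quispe is treated as also owning Idris Quispe's interest in Cobalt Pharma AG, giving 28% + 42% = 70%.
By sibling attribution (R2), Mina Quispe is treated as owning Idris Quispe's 5% interest in Ashford Trust.
Chain via Cobalt Pharma AG (R1): 70% × 13% = 9.1% of Ashford Trust.
Chain via Slate Services GmbH (R1): 47% × 16% = 7.52% of Ashford Trust.
Chain via Northgate Energy Co. (R1): 68% × 37% = 25.16% of Ashford Trust.
Direct interest in Ashford Trust: 5%.
Aggregating (R3): 9.1% + 7.52% + 25.16% + 5% = 46.78%.
46.78% exceeds the 10% threshold by 36.78 percentage points.

36.78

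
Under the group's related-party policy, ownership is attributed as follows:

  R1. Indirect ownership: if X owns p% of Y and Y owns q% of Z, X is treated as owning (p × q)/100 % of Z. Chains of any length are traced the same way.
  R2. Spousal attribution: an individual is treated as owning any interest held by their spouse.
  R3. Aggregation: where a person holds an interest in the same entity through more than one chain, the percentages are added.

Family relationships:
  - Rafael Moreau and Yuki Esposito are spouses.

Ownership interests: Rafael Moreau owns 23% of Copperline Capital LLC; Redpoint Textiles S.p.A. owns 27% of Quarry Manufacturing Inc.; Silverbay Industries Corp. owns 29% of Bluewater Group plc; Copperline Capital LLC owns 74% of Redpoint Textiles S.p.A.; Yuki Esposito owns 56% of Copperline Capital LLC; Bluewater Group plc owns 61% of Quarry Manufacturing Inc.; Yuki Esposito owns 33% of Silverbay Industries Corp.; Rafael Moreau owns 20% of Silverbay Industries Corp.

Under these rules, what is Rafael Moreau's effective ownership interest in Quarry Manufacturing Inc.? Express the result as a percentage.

25.1599%

By spousal attribution (R2), Rafael Moreau is treated as also owning Yuki Esposito's interest in Silverbay Industries Corp, giving 20% + 33% = 53%.
By spousal attribution (R2), Rafael Moreau is treated as also owning Yuki Esposito's interest in Copperline Capital LLC, giving 23% + 56% = 79%.
Chain via Silverbay Industries Corp. → Bluewater Group plc (R1): 53% × 29% × 61% = 9.3757% of Quarry Manufacturing Inc.
Chain via Copperline Capital LLC → Redpoint Textiles S.p.A. (R1): 79% × 74% × 27% = 15.7842% of Quarry Manufacturing Inc.
Aggregating (R3): 9.3757% + 15.7842% = 25.1599%.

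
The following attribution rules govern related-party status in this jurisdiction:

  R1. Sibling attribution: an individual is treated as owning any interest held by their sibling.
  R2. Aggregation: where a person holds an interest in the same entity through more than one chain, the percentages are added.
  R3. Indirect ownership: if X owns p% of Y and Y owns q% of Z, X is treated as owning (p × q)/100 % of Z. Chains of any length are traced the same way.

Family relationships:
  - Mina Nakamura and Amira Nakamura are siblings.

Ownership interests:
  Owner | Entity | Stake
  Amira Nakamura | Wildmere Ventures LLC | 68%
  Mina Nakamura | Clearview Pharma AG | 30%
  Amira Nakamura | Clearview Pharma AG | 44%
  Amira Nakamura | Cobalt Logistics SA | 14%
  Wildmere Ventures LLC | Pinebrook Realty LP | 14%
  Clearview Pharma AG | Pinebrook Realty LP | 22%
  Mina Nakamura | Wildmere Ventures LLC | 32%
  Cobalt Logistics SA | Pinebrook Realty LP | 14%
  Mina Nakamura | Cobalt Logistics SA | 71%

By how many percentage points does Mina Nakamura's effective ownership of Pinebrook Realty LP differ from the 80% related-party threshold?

By sibling attribution (R1), Mina Nakamura is treated as also owning Amira Nakamura's interest in Wildmere Ventures LLC, giving 32% + 68% = 100%.
By sibling attribution (R1), Mina Nakamura is treated as also owning Amira Nakamura's interest in Clearview Pharma AG, giving 30% + 44% = 74%.
By sibling attribution (R1), Mina Nakamura is treated as also owning Amira Nakamura's interest in Cobalt Logistics SA, giving 71% + 14% = 85%.
Chain via Wildmere Ventures LLC (R3): 100% × 14% = 14% of Pinebrook Realty LP.
Chain via Clearview Pharma AG (R3): 74% × 22% = 16.28% of Pinebrook Realty LP.
Chain via Cobalt Logistics SA (R3): 85% × 14% = 11.9% of Pinebrook Realty LP.
Aggregating (R2): 14% + 16.28% + 11.9% = 42.18%.
42.18% falls short of the 80% threshold by 37.82 percentage points.

37.82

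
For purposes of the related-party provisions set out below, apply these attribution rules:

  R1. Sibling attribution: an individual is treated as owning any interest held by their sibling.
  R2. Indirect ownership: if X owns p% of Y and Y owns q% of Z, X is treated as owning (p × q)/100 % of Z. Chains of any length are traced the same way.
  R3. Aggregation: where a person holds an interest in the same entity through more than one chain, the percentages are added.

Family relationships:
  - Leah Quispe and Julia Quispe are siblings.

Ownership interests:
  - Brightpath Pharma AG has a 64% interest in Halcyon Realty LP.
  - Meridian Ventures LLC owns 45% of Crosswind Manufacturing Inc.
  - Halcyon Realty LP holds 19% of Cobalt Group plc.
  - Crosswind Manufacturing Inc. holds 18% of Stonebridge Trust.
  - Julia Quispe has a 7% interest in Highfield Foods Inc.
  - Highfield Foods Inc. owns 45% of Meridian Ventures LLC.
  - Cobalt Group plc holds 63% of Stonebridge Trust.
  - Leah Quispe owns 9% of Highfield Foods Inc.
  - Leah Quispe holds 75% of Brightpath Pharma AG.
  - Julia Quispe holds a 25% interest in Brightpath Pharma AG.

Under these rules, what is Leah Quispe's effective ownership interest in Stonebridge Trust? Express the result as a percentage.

By sibling attribution (R1), Leah Quispe is treated as also owning Julia Quispe's interest in Brightpath Pharma AG, giving 75% + 25% = 100%.
By sibling attribution (R1), Leah Quispe is treated as also owning Julia Quispe's interest in Highfield Foods Inc, giving 9% + 7% = 16%.
Chain via Brightpath Pharma AG → Halcyon Realty LP → Cobalt Group plc (R2): 100% × 64% × 19% × 63% = 7.6608% of Stonebridge Trust.
Chain via Highfield Foods Inc. → Meridian Ventures LLC → Crosswind Manufacturing Inc. (R2): 16% × 45% × 45% × 18% = 0.5832% of Stonebridge Trust.
Aggregating (R3): 7.6608% + 0.5832% = 8.244%.

8.244%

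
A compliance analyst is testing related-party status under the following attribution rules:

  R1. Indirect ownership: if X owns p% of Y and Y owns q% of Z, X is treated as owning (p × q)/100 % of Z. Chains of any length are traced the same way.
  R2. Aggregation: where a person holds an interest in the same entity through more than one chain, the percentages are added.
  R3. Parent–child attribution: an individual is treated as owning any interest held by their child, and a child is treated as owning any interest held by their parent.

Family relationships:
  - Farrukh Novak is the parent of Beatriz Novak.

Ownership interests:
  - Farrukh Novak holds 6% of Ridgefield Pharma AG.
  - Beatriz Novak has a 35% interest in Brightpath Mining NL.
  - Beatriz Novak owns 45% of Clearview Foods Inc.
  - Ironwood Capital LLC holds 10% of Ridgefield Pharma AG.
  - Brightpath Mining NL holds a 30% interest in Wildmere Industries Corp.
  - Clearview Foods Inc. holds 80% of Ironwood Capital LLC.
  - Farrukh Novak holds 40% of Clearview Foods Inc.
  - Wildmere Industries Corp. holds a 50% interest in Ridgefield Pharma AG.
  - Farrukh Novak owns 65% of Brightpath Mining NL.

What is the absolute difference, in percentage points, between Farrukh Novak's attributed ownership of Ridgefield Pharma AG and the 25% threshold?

By parent–child attribution (R3), Farrukh Novak is treated as also owning Beatriz Novak's interest in Clearview Foods Inc, giving 40% + 45% = 85%.
By parent–child attribution (R3), Farrukh Novak is treated as also owning Beatriz Novak's interest in Brightpath Mining NL, giving 65% + 35% = 100%.
Chain via Clearview Foods Inc. → Ironwood Capital LLC (R1): 85% × 80% × 10% = 6.8% of Ridgefield Pharma AG.
Chain via Brightpath Mining NL → Wildmere Industries Corp. (R1): 100% × 30% × 50% = 15% of Ridgefield Pharma AG.
Direct interest in Ridgefield Pharma AG: 6%.
Aggregating (R2): 6.8% + 15% + 6% = 27.8%.
27.8% exceeds the 25% threshold by 2.8 percentage points.

2.8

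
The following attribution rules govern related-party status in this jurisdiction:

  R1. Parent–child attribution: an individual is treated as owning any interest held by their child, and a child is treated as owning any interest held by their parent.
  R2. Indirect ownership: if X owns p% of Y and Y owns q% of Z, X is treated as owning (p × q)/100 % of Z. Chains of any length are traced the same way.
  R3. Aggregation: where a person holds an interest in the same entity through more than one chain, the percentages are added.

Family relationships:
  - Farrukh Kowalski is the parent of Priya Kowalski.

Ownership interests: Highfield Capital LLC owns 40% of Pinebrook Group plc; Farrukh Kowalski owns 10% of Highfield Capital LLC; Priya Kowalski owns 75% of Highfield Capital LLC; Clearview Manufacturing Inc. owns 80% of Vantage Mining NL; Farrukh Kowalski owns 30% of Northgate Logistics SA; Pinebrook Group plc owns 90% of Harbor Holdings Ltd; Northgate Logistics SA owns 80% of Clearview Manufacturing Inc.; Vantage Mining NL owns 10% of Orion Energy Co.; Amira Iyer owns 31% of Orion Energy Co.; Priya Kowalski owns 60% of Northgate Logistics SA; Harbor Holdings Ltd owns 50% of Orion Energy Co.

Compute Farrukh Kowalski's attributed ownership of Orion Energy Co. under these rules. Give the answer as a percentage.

21.06%

By parent–child attribution (R1), Farrukh Kowalski is treated as also owning Priya Kowalski's interest in Highfield Capital LLC, giving 10% + 75% = 85%.
By parent–child attribution (R1), Farrukh Kowalski is treated as also owning Priya Kowalski's interest in Northgate Logistics SA, giving 30% + 60% = 90%.
Chain via Highfield Capital LLC → Pinebrook Group plc → Harbor Holdings Ltd (R2): 85% × 40% × 90% × 50% = 15.3% of Orion Energy Co.
Chain via Northgate Logistics SA → Clearview Manufacturing Inc. → Vantage Mining NL (R2): 90% × 80% × 80% × 10% = 5.76% of Orion Energy Co.
Aggregating (R3): 15.3% + 5.76% = 21.06%.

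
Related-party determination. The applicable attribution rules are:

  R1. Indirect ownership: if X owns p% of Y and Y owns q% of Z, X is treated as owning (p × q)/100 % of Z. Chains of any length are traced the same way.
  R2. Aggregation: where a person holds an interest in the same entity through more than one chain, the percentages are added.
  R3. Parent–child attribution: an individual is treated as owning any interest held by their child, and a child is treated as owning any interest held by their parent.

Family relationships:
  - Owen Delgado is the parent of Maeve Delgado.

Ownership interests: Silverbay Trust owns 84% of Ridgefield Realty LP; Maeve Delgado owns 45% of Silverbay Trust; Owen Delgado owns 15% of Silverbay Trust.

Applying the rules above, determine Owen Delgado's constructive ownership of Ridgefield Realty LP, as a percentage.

By parent–child attribution (R3), Owen Delgado is treated as also owning Maeve Delgado's interest in Silverbay Trust, giving 15% + 45% = 60%.
Chain via Silverbay Trust (R1): 60% × 84% = 50.4% of Ridgefield Realty LP.

50.4%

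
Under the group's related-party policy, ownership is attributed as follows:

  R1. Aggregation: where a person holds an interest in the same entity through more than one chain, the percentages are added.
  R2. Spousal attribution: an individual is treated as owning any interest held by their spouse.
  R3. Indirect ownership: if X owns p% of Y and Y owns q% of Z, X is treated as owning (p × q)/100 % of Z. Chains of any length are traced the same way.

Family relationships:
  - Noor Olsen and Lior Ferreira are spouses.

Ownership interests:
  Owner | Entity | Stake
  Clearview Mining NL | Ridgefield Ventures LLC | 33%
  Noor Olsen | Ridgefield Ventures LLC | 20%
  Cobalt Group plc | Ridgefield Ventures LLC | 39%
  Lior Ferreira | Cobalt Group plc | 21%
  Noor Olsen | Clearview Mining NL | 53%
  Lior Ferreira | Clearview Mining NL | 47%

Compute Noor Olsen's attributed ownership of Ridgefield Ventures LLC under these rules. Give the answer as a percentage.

By spousal attribution (R2), Noor Olsen is treated as also owning Lior Ferreira's interest in Clearview Mining NL, giving 53% + 47% = 100%.
By spousal attribution (R2), Noor Olsen is treated as owning Lior Ferreira's 21% interest in Cobalt Group plc.
Chain via Clearview Mining NL (R3): 100% × 33% = 33% of Ridgefield Ventures LLC.
Direct interest in Ridgefield Ventures LLC: 20%.
Chain via Cobalt Group plc (R3): 21% × 39% = 8.19% of Ridgefield Ventures LLC.
Aggregating (R1): 33% + 20% + 8.19% = 61.19%.

61.19%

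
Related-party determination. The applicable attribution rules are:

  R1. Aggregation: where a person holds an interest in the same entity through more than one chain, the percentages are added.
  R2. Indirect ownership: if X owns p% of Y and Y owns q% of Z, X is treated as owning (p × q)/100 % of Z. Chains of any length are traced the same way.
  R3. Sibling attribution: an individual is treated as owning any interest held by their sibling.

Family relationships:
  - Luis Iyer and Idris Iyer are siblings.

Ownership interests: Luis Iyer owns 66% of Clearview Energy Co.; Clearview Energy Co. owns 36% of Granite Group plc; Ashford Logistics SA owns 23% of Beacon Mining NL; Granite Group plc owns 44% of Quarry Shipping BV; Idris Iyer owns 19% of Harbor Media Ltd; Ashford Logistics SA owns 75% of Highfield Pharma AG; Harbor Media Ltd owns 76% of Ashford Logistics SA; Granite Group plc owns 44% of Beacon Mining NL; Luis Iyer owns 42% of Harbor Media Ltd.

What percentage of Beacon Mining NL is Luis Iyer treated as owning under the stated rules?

21.1172%

By sibling attribution (R3), Luis Iyer is treated as also owning Idris Iyer's interest in Harbor Media Ltd, giving 42% + 19% = 61%.
Chain via Harbor Media Ltd → Ashford Logistics SA (R2): 61% × 76% × 23% = 10.6628% of Beacon Mining NL.
Chain via Clearview Energy Co. → Granite Group plc (R2): 66% × 36% × 44% = 10.4544% of Beacon Mining NL.
Aggregating (R1): 10.6628% + 10.4544% = 21.1172%.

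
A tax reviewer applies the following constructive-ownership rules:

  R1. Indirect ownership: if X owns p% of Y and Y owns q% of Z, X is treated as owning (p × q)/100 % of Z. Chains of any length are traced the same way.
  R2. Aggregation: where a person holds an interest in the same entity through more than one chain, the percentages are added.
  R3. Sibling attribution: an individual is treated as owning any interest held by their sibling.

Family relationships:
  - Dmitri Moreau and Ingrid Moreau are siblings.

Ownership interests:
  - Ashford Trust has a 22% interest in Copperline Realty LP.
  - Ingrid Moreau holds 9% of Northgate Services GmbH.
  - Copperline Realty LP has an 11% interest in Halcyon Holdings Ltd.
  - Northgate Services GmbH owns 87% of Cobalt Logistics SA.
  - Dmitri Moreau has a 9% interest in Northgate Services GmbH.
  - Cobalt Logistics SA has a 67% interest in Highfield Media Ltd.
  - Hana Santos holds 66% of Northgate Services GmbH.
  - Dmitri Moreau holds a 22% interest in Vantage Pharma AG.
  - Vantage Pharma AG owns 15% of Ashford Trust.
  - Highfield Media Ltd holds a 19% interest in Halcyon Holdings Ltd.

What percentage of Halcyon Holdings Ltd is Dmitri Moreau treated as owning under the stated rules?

2.073378%

By sibling attribution (R3), Dmitri Moreau is treated as also owning Ingrid Moreau's interest in Northgate Services GmbH, giving 9% + 9% = 18%.
Chain via Vantage Pharma AG → Ashford Trust → Copperline Realty LP (R1): 22% × 15% × 22% × 11% = 0.07986% of Halcyon Holdings Ltd.
Chain via Northgate Services GmbH → Cobalt Logistics SA → Highfield Media Ltd (R1): 18% × 87% × 67% × 19% = 1.993518% of Halcyon Holdings Ltd.
Aggregating (R2): 0.07986% + 1.993518% = 2.073378%.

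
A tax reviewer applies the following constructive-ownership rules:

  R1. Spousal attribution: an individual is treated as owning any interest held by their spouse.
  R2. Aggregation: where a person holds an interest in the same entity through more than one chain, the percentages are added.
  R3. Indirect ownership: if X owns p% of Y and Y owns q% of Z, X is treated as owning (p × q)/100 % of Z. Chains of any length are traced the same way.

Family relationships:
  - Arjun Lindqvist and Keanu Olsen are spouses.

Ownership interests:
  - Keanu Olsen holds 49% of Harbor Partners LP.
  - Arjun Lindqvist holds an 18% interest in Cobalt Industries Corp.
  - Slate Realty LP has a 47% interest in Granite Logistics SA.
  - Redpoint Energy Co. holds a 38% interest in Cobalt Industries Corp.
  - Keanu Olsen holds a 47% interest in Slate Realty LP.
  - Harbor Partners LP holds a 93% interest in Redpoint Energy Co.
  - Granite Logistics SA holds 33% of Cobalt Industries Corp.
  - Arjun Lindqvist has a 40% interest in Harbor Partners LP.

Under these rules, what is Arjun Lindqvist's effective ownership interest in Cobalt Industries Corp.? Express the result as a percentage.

56.7423%

By spousal attribution (R1), Arjun Lindqvist is treated as also owning Keanu Olsen's interest in Harbor Partners LP, giving 40% + 49% = 89%.
By spousal attribution (R1), Arjun Lindqvist is treated as owning Keanu Olsen's 47% interest in Slate Realty LP.
Chain via Harbor Partners LP → Redpoint Energy Co. (R3): 89% × 93% × 38% = 31.4526% of Cobalt Industries Corp.
Direct interest in Cobalt Industries Corp: 18%.
Chain via Slate Realty LP → Granite Logistics SA (R3): 47% × 47% × 33% = 7.2897% of Cobalt Industries Corp.
Aggregating (R2): 31.4526% + 18% + 7.2897% = 56.7423%.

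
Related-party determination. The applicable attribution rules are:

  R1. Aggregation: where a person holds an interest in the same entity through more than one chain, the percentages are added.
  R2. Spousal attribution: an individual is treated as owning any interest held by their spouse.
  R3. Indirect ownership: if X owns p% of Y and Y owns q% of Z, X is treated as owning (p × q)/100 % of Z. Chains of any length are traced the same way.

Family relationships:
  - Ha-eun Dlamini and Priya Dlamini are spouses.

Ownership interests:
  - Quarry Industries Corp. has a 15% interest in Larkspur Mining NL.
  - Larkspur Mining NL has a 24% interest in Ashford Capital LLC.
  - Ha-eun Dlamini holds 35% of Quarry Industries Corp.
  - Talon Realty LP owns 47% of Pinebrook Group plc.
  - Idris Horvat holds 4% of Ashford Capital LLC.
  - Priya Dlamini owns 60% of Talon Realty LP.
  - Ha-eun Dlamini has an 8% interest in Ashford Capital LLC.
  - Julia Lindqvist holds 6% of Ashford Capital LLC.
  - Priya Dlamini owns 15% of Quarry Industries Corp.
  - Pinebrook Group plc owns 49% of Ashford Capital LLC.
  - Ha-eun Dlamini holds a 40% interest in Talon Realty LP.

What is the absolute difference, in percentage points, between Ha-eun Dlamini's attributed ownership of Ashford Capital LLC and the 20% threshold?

12.83

By spousal attribution (R2), Ha-eun Dlamini is treated as also owning Priya Dlamini's interest in Quarry Industries Corp, giving 35% + 15% = 50%.
By spousal attribution (R2), Ha-eun Dlamini is treated as also owning Priya Dlamini's interest in Talon Realty LP, giving 40% + 60% = 100%.
Chain via Quarry Industries Corp. → Larkspur Mining NL (R3): 50% × 15% × 24% = 1.8% of Ashford Capital LLC.
Chain via Talon Realty LP → Pinebrook Group plc (R3): 100% × 47% × 49% = 23.03% of Ashford Capital LLC.
Direct interest in Ashford Capital LLC: 8%.
Aggregating (R1): 1.8% + 23.03% + 8% = 32.83%.
32.83% exceeds the 20% threshold by 12.83 percentage points.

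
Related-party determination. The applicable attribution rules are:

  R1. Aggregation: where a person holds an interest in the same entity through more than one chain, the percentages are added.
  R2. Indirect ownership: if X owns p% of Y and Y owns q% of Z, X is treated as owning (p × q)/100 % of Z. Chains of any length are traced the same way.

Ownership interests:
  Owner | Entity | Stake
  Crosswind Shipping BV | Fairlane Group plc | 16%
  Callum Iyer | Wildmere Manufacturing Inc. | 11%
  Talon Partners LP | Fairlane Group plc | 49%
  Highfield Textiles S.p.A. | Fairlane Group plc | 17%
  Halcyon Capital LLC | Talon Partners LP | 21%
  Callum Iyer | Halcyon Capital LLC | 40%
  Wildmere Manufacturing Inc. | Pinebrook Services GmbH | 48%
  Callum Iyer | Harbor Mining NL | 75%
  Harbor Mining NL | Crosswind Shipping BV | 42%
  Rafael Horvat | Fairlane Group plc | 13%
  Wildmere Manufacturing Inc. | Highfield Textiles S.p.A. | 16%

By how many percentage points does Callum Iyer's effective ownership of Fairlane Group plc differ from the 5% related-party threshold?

4.4552

Chain via Harbor Mining NL → Crosswind Shipping BV (R2): 75% × 42% × 16% = 5.04% of Fairlane Group plc.
Chain via Halcyon Capital LLC → Talon Partners LP (R2): 40% × 21% × 49% = 4.116% of Fairlane Group plc.
Chain via Wildmere Manufacturing Inc. → Highfield Textiles S.p.A. (R2): 11% × 16% × 17% = 0.2992% of Fairlane Group plc.
Aggregating (R1): 5.04% + 4.116% + 0.2992% = 9.4552%.
9.4552% exceeds the 5% threshold by 4.4552 percentage points.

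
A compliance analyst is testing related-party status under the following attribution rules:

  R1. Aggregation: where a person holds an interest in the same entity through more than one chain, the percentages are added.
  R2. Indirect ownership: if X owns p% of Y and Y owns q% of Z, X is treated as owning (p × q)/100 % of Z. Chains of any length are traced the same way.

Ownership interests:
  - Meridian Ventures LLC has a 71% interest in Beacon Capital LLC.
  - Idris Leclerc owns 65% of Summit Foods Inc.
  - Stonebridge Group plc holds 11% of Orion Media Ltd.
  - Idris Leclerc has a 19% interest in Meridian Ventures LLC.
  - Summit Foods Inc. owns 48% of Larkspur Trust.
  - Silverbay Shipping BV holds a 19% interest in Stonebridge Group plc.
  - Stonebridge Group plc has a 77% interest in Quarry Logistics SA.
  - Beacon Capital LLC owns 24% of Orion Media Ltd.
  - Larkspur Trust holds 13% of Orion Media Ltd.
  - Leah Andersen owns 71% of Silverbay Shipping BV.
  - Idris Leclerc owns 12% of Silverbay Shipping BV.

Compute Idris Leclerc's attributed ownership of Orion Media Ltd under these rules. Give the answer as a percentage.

Chain via Meridian Ventures LLC → Beacon Capital LLC (R2): 19% × 71% × 24% = 3.2376% of Orion Media Ltd.
Chain via Silverbay Shipping BV → Stonebridge Group plc (R2): 12% × 19% × 11% = 0.2508% of Orion Media Ltd.
Chain via Summit Foods Inc. → Larkspur Trust (R2): 65% × 48% × 13% = 4.056% of Orion Media Ltd.
Aggregating (R1): 3.2376% + 0.2508% + 4.056% = 7.5444%.

7.5444%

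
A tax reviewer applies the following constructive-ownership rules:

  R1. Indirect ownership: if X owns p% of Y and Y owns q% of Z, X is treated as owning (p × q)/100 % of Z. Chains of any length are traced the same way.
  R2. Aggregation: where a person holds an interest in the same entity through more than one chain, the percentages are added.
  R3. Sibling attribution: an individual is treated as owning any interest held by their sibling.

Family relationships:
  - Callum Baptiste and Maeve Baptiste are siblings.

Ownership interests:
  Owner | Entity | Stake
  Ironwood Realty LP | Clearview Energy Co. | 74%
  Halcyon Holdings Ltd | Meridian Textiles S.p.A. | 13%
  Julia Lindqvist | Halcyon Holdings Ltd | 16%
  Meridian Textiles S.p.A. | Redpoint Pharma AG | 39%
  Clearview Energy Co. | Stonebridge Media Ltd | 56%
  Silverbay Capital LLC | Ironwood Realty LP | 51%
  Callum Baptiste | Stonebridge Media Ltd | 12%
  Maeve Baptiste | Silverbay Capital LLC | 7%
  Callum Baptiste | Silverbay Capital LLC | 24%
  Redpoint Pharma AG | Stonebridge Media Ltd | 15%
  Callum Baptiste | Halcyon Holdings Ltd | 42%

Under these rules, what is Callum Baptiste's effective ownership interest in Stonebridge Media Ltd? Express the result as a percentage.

18.871074%

By sibling attribution (R3), Callum Baptiste is treated as also owning Maeve Baptiste's interest in Silverbay Capital LLC, giving 24% + 7% = 31%.
Chain via Halcyon Holdings Ltd → Meridian Textiles S.p.A. → Redpoint Pharma AG (R1): 42% × 13% × 39% × 15% = 0.31941% of Stonebridge Media Ltd.
Chain via Silverbay Capital LLC → Ironwood Realty LP → Clearview Energy Co. (R1): 31% × 51% × 74% × 56% = 6.551664% of Stonebridge Media Ltd.
Direct interest in Stonebridge Media Ltd: 12%.
Aggregating (R2): 0.31941% + 6.551664% + 12% = 18.871074%.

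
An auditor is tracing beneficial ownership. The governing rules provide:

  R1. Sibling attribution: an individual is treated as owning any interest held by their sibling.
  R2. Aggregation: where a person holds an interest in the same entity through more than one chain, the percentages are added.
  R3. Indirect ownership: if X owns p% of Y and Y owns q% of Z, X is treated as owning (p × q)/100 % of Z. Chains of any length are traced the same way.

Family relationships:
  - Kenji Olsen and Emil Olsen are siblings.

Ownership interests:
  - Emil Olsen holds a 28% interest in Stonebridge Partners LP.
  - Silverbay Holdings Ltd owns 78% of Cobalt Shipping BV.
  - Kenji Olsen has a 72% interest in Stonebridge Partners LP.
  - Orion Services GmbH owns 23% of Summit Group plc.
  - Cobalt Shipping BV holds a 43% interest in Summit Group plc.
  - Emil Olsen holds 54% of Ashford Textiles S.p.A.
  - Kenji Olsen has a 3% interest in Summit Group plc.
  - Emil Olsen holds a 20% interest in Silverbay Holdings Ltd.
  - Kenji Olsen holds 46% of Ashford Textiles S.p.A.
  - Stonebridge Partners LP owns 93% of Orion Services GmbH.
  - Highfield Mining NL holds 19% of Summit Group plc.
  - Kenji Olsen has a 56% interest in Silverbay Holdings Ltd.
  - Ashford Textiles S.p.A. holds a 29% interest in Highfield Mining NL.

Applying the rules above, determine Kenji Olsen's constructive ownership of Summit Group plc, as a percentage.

55.3904%

By sibling attribution (R1), Kenji Olsen is treated as also owning Emil Olsen's interest in Ashford Textiles S.p.A, giving 46% + 54% = 100%.
By sibling attribution (R1), Kenji Olsen is treated as also owning Emil Olsen's interest in Silverbay Holdings Ltd, giving 56% + 20% = 76%.
By sibling attribution (R1), Kenji Olsen is treated as also owning Emil Olsen's interest in Stonebridge Partners LP, giving 72% + 28% = 100%.
Chain via Ashford Textiles S.p.A. → Highfield Mining NL (R3): 100% × 29% × 19% = 5.51% of Summit Group plc.
Chain via Silverbay Holdings Ltd → Cobalt Shipping BV (R3): 76% × 78% × 43% = 25.4904% of Summit Group plc.
Chain via Stonebridge Partners LP → Orion Services GmbH (R3): 100% × 93% × 23% = 21.39% of Summit Group plc.
Direct interest in Summit Group plc: 3%.
Aggregating (R2): 5.51% + 25.4904% + 21.39% + 3% = 55.3904%.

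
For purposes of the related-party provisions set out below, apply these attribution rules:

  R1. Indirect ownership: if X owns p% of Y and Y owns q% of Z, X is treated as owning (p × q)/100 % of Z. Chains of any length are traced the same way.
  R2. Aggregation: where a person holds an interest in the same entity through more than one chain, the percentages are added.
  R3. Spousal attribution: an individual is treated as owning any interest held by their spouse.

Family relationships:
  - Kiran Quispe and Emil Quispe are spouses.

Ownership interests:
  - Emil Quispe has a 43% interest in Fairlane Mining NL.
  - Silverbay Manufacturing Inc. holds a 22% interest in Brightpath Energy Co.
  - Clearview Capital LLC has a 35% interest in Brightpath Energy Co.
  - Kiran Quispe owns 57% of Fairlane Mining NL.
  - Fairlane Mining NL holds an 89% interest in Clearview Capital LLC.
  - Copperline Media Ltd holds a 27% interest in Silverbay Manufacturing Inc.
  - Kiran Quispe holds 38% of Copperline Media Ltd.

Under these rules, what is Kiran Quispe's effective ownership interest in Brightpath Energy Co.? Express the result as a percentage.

By spousal attribution (R3), Kiran Quispe is treated as also owning Emil Quispe's interest in Fairlane Mining NL, giving 57% + 43% = 100%.
Chain via Fairlane Mining NL → Clearview Capital LLC (R1): 100% × 89% × 35% = 31.15% of Brightpath Energy Co.
Chain via Copperline Media Ltd → Silverbay Manufacturing Inc. (R1): 38% × 27% × 22% = 2.2572% of Brightpath Energy Co.
Aggregating (R2): 31.15% + 2.2572% = 33.4072%.

33.4072%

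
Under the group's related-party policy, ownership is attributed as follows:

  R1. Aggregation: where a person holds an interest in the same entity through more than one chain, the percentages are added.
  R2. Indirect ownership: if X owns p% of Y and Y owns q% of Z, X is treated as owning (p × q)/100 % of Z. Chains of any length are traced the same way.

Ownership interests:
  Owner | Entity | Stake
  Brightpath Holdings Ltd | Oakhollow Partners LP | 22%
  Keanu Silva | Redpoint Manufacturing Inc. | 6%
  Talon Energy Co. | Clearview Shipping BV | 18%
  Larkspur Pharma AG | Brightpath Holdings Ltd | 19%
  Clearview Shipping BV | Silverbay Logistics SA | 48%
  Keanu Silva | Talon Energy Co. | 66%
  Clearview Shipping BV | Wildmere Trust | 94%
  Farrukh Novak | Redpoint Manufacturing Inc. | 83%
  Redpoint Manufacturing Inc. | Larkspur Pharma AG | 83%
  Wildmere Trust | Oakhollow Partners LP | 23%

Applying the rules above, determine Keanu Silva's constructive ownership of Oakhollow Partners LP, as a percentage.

2.77662%

Chain via Redpoint Manufacturing Inc. → Larkspur Pharma AG → Brightpath Holdings Ltd (R2): 6% × 83% × 19% × 22% = 0.208164% of Oakhollow Partners LP.
Chain via Talon Energy Co. → Clearview Shipping BV → Wildmere Trust (R2): 66% × 18% × 94% × 23% = 2.568456% of Oakhollow Partners LP.
Aggregating (R1): 0.208164% + 2.568456% = 2.77662%.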